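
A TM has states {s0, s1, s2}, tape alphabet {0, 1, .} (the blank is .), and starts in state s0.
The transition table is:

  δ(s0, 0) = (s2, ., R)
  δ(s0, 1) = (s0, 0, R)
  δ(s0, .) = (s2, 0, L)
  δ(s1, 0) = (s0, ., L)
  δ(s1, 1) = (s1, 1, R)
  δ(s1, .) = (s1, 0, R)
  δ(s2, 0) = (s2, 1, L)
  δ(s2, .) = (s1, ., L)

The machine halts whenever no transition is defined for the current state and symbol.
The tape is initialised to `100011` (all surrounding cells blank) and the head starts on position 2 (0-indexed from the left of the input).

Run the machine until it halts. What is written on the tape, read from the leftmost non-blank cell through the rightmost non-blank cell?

s0 | ....10[0]011   read 0 → write ., move R, go to s2
s2 | ....10.[0]11   read 0 → write 1, move L, go to s2
s2 | ....10[.]111   read . → write ., move L, go to s1
s1 | ....1[0].111   read 0 → write ., move L, go to s0
s0 | ....[1]..111   read 1 → write 0, move R, go to s0
s0 | ....0[.].111   read . → write 0, move L, go to s2
s2 | ....[0]0.111   read 0 → write 1, move L, go to s2
s2 | ...[.]10.111   read . → write ., move L, go to s1
s1 | ..[.].10.111   read . → write 0, move R, go to s1
s1 | ..0[.]10.111   read . → write 0, move R, go to s1
s1 | ..00[1]0.111   read 1 → write 1, move R, go to s1
s1 | ..001[0].111   read 0 → write ., move L, go to s0
s0 | ..00[1]..111   read 1 → write 0, move R, go to s0
s0 | ..000[.].111   read . → write 0, move L, go to s2
s2 | ..00[0]0.111   read 0 → write 1, move L, go to s2
s2 | ..0[0]10.111   read 0 → write 1, move L, go to s2
s2 | ..[0]110.111   read 0 → write 1, move L, go to s2
s2 | .[.]1110.111   read . → write ., move L, go to s1
s1 | [.].1110.111   read . → write 0, move R, go to s1
s1 | 0[.]1110.111   read . → write 0, move R, go to s1
s1 | 00[1]110.111   read 1 → write 1, move R, go to s1
s1 | 001[1]10.111   read 1 → write 1, move R, go to s1
s1 | 0011[1]0.111   read 1 → write 1, move R, go to s1
s1 | 00111[0].111   read 0 → write ., move L, go to s0
s0 | 0011[1]..111   read 1 → write 0, move R, go to s0
s0 | 00110[.].111   read . → write 0, move L, go to s2
s2 | 0011[0]0.111   read 0 → write 1, move L, go to s2
s2 | 001[1]10.111
The non-blank tape span at halt is 001110.111.

001110.111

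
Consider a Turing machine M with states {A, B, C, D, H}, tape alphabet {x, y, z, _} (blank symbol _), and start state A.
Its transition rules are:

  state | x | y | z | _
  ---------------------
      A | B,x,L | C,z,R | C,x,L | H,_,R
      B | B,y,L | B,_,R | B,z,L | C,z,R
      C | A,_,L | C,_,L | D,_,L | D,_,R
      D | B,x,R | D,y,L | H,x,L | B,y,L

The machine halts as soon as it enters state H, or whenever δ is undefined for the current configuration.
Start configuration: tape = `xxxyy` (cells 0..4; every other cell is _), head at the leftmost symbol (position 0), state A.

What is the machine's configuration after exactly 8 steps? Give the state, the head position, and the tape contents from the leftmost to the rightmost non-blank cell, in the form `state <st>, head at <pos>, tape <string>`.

state=A head=0 tape=__[x]xxyy   (A,x)→(B,x,L)
state=B head=-1 tape=_[_]xxxyy   (B,_)→(C,z,R)
state=C head=0 tape=_z[x]xxyy   (C,x)→(A,_,L)
state=A head=-1 tape=_[z]_xxyy   (A,z)→(C,x,L)
state=C head=-2 tape=[_]x_xxyy   (C,_)→(D,_,R)
state=D head=-1 tape=_[x]_xxyy   (D,x)→(B,x,R)
state=B head=0 tape=_x[_]xxyy   (B,_)→(C,z,R)
state=C head=1 tape=_xz[x]xyy   (C,x)→(A,_,L)
state=A head=0 tape=_x[z]_xyy
After 8 steps: state A, head at 0, tape xz_xyy.

state A, head at 0, tape xz_xyy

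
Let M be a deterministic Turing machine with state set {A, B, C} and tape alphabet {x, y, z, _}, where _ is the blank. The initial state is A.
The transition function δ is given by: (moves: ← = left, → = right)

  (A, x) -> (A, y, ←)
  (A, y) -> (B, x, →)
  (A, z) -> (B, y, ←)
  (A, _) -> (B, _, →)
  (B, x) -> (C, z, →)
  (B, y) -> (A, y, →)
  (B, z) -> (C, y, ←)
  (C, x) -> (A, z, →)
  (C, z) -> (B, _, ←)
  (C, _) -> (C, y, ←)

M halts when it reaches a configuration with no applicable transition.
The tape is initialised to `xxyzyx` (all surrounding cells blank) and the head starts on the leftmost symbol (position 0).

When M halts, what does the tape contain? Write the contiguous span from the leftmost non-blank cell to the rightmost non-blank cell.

xyzxxy

state=A head=0 tape=_[x]xyzyx__   (A,x)→(A,y,←)
state=A head=-1 tape=[_]yxyzyx__   (A,_)→(B,_,→)
state=B head=0 tape=_[y]xyzyx__   (B,y)→(A,y,→)
state=A head=1 tape=_y[x]yzyx__   (A,x)→(A,y,←)
state=A head=0 tape=_[y]yyzyx__   (A,y)→(B,x,→)
state=B head=1 tape=_x[y]yzyx__   (B,y)→(A,y,→)
state=A head=2 tape=_xy[y]zyx__   (A,y)→(B,x,→)
state=B head=3 tape=_xyx[z]yx__   (B,z)→(C,y,←)
state=C head=2 tape=_xy[x]yyx__   (C,x)→(A,z,→)
state=A head=3 tape=_xyz[y]yx__   (A,y)→(B,x,→)
state=B head=4 tape=_xyzx[y]x__   (B,y)→(A,y,→)
state=A head=5 tape=_xyzxy[x]__   (A,x)→(A,y,←)
state=A head=4 tape=_xyzx[y]y__   (A,y)→(B,x,→)
state=B head=5 tape=_xyzxx[y]__   (B,y)→(A,y,→)
state=A head=6 tape=_xyzxxy[_]_   (A,_)→(B,_,→)
state=B head=7 tape=_xyzxxy_[_]
The non-blank tape span at halt is xyzxxy.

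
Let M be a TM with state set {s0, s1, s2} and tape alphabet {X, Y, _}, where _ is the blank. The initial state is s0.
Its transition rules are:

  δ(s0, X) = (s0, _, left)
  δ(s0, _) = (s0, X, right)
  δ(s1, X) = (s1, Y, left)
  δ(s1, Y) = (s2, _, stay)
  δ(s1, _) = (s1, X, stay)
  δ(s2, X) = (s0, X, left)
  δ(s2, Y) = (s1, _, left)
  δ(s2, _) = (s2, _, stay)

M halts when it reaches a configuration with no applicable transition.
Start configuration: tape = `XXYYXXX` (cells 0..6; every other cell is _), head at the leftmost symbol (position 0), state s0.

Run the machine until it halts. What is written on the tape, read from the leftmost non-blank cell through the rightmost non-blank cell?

state=s0 head=0 tape=__[X]XYYXXX   (s0,X)→(s0,_,left)
state=s0 head=-1 tape=_[_]_XYYXXX   (s0,_)→(s0,X,right)
state=s0 head=0 tape=_X[_]XYYXXX   (s0,_)→(s0,X,right)
state=s0 head=1 tape=_XX[X]YYXXX   (s0,X)→(s0,_,left)
state=s0 head=0 tape=_X[X]_YYXXX   (s0,X)→(s0,_,left)
state=s0 head=-1 tape=_[X]__YYXXX   (s0,X)→(s0,_,left)
state=s0 head=-2 tape=[_]___YYXXX   (s0,_)→(s0,X,right)
state=s0 head=-1 tape=X[_]__YYXXX   (s0,_)→(s0,X,right)
state=s0 head=0 tape=XX[_]_YYXXX   (s0,_)→(s0,X,right)
state=s0 head=1 tape=XXX[_]YYXXX   (s0,_)→(s0,X,right)
state=s0 head=2 tape=XXXX[Y]YXXX
The non-blank tape span at halt is XXXXYYXXX.

XXXXYYXXX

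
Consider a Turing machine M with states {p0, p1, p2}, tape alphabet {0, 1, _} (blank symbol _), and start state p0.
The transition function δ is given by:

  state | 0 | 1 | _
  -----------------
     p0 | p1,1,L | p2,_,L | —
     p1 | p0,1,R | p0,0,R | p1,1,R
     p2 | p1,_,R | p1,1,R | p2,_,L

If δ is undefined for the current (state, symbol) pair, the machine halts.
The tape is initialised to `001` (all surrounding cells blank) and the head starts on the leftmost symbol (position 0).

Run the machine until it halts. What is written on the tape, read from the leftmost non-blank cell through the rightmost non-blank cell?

1110

p0 | _[0]01_   read 0 → write 1, move L, go to p1
p1 | [_]101_   read _ → write 1, move R, go to p1
p1 | 1[1]01_   read 1 → write 0, move R, go to p0
p0 | 10[0]1_   read 0 → write 1, move L, go to p1
p1 | 1[0]11_   read 0 → write 1, move R, go to p0
p0 | 11[1]1_   read 1 → write _, move L, go to p2
p2 | 1[1]_1_   read 1 → write 1, move R, go to p1
p1 | 11[_]1_   read _ → write 1, move R, go to p1
p1 | 111[1]_   read 1 → write 0, move R, go to p0
p0 | 1110[_]
The non-blank tape span at halt is 1110.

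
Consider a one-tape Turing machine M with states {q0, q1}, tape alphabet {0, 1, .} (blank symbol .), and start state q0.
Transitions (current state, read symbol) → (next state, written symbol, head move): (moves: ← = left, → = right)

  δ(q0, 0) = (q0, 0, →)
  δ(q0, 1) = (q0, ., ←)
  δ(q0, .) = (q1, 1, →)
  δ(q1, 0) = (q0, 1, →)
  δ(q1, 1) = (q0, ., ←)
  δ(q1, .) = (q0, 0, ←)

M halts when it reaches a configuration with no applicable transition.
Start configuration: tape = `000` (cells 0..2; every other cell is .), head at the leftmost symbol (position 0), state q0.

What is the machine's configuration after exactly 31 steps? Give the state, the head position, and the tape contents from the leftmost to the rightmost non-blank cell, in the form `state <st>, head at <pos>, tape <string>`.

state q0, head at 3, tape 000.....0

q0 | [0]00......   read 0 → write 0, move →, go to q0
q0 | 0[0]0......   read 0 → write 0, move →, go to q0
q0 | 00[0]......   read 0 → write 0, move →, go to q0
q0 | 000[.].....   read . → write 1, move →, go to q1
q1 | 0001[.]....   read . → write 0, move ←, go to q0
q0 | 000[1]0....   read 1 → write ., move ←, go to q0
q0 | 00[0].0....   read 0 → write 0, move →, go to q0
q0 | 000[.]0....   read . → write 1, move →, go to q1
q1 | 0001[0]....   read 0 → write 1, move →, go to q0
q0 | 00011[.]...   read . → write 1, move →, go to q1
q1 | 000111[.]..   read . → write 0, move ←, go to q0
q0 | 00011[1]0..   read 1 → write ., move ←, go to q0
q0 | 0001[1].0..   read 1 → write ., move ←, go to q0
q0 | 000[1]..0..   read 1 → write ., move ←, go to q0
q0 | 00[0]...0..   read 0 → write 0, move →, go to q0
q0 | 000[.]..0..   read . → write 1, move →, go to q1
q1 | 0001[.].0..   read . → write 0, move ←, go to q0
q0 | 000[1]0.0..   read 1 → write ., move ←, go to q0
q0 | 00[0].0.0..   read 0 → write 0, move →, go to q0
q0 | 000[.]0.0..   read . → write 1, move →, go to q1
q1 | 0001[0].0..   read 0 → write 1, move →, go to q0
q0 | 00011[.]0..   read . → write 1, move →, go to q1
q1 | 000111[0]..   read 0 → write 1, move →, go to q0
q0 | 0001111[.].   read . → write 1, move →, go to q1
q1 | 00011111[.]   read . → write 0, move ←, go to q0
q0 | 0001111[1]0   read 1 → write ., move ←, go to q0
q0 | 000111[1].0   read 1 → write ., move ←, go to q0
q0 | 00011[1]..0   read 1 → write ., move ←, go to q0
q0 | 0001[1]...0   read 1 → write ., move ←, go to q0
q0 | 000[1]....0   read 1 → write ., move ←, go to q0
q0 | 00[0].....0   read 0 → write 0, move →, go to q0
q0 | 000[.]....0
After 31 steps: state q0, head at 3, tape 000.....0.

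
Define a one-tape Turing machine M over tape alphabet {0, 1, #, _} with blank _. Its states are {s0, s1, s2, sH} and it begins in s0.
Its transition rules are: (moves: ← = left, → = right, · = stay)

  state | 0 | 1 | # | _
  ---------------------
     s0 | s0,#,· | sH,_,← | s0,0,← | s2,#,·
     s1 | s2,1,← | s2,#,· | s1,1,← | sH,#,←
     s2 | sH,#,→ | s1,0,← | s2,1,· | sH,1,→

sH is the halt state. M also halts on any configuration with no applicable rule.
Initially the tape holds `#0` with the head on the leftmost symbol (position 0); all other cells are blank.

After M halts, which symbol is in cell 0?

s0 | ___[#]0   read # → write 0, move ←, go to s0
s0 | __[_]00   read _ → write #, move ·, go to s2
s2 | __[#]00   read # → write 1, move ·, go to s2
s2 | __[1]00   read 1 → write 0, move ←, go to s1
s1 | _[_]000   read _ → write #, move ←, go to sH
sH | [_]#000
Cell 0 holds 0 when M halts.

0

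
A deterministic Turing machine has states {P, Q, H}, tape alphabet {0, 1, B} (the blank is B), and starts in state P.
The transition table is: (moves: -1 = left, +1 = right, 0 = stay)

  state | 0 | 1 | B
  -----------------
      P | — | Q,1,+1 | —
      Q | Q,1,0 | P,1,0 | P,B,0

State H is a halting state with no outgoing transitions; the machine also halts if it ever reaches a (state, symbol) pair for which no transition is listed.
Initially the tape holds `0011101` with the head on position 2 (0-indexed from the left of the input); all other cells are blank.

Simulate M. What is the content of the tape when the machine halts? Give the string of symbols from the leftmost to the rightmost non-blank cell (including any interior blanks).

state=P head=2 tape=00[1]1101B   (P,1)→(Q,1,+1)
state=Q head=3 tape=001[1]101B   (Q,1)→(P,1,0)
state=P head=3 tape=001[1]101B   (P,1)→(Q,1,+1)
state=Q head=4 tape=0011[1]01B   (Q,1)→(P,1,0)
state=P head=4 tape=0011[1]01B   (P,1)→(Q,1,+1)
state=Q head=5 tape=00111[0]1B   (Q,0)→(Q,1,0)
state=Q head=5 tape=00111[1]1B   (Q,1)→(P,1,0)
state=P head=5 tape=00111[1]1B   (P,1)→(Q,1,+1)
state=Q head=6 tape=001111[1]B   (Q,1)→(P,1,0)
state=P head=6 tape=001111[1]B   (P,1)→(Q,1,+1)
state=Q head=7 tape=0011111[B]   (Q,B)→(P,B,0)
state=P head=7 tape=0011111[B]
The non-blank tape span at halt is 0011111.

0011111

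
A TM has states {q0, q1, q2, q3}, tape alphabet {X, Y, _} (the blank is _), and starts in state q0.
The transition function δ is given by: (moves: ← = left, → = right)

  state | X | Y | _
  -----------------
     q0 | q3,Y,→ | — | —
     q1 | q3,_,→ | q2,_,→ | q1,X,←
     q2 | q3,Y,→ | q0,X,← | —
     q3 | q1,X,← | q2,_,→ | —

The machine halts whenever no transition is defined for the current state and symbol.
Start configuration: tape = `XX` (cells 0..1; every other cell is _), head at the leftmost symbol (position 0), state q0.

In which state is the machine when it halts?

q0 | [X]X_   read X → write Y, move →, go to q3
q3 | Y[X]_   read X → write X, move ←, go to q1
q1 | [Y]X_   read Y → write _, move →, go to q2
q2 | _[X]_   read X → write Y, move →, go to q3
q3 | _Y[_]
No transition is defined for (q3, _); M halts in state q3.

q3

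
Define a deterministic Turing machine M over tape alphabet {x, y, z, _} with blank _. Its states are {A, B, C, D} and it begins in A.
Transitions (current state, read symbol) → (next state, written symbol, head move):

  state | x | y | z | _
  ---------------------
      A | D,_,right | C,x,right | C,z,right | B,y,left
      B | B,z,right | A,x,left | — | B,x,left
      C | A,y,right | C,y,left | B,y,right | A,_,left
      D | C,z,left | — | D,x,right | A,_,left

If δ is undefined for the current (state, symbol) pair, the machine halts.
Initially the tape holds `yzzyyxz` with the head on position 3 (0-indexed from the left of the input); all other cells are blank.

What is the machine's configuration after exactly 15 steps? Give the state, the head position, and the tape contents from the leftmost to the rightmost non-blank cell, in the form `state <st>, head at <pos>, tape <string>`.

A | yzz[y]yxz_   read y → write x, move right, go to C
C | yzzx[y]xz_   read y → write y, move left, go to C
C | yzz[x]yxz_   read x → write y, move right, go to A
A | yzzy[y]xz_   read y → write x, move right, go to C
C | yzzyx[x]z_   read x → write y, move right, go to A
A | yzzyxy[z]_   read z → write z, move right, go to C
C | yzzyxyz[_]   read _ → write _, move left, go to A
A | yzzyxy[z]_   read z → write z, move right, go to C
C | yzzyxyz[_]   read _ → write _, move left, go to A
A | yzzyxy[z]_   read z → write z, move right, go to C
C | yzzyxyz[_]   read _ → write _, move left, go to A
A | yzzyxy[z]_   read z → write z, move right, go to C
C | yzzyxyz[_]   read _ → write _, move left, go to A
A | yzzyxy[z]_   read z → write z, move right, go to C
C | yzzyxyz[_]   read _ → write _, move left, go to A
A | yzzyxy[z]_
After 15 steps: state A, head at 6, tape yzzyxyz.

state A, head at 6, tape yzzyxyz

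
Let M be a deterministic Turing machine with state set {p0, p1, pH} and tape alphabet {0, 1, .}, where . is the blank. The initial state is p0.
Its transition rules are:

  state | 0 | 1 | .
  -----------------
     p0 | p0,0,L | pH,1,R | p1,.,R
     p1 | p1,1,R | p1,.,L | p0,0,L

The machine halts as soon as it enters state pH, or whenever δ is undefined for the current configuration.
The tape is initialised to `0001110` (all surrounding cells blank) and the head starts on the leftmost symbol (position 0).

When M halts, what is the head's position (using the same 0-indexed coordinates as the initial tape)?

0

state=p0 head=0 tape=..[0]001110   (p0,0)→(p0,0,L)
state=p0 head=-1 tape=.[.]0001110   (p0,.)→(p1,.,R)
state=p1 head=0 tape=..[0]001110   (p1,0)→(p1,1,R)
state=p1 head=1 tape=..1[0]01110   (p1,0)→(p1,1,R)
state=p1 head=2 tape=..11[0]1110   (p1,0)→(p1,1,R)
state=p1 head=3 tape=..111[1]110   (p1,1)→(p1,.,L)
state=p1 head=2 tape=..11[1].110   (p1,1)→(p1,.,L)
state=p1 head=1 tape=..1[1]..110   (p1,1)→(p1,.,L)
state=p1 head=0 tape=..[1]...110   (p1,1)→(p1,.,L)
state=p1 head=-1 tape=.[.]....110   (p1,.)→(p0,0,L)
state=p0 head=-2 tape=[.]0....110   (p0,.)→(p1,.,R)
state=p1 head=-1 tape=.[0]....110   (p1,0)→(p1,1,R)
state=p1 head=0 tape=.1[.]...110   (p1,.)→(p0,0,L)
state=p0 head=-1 tape=.[1]0...110   (p0,1)→(pH,1,R)
state=pH head=0 tape=.1[0]...110
At halt the head is at cell 0.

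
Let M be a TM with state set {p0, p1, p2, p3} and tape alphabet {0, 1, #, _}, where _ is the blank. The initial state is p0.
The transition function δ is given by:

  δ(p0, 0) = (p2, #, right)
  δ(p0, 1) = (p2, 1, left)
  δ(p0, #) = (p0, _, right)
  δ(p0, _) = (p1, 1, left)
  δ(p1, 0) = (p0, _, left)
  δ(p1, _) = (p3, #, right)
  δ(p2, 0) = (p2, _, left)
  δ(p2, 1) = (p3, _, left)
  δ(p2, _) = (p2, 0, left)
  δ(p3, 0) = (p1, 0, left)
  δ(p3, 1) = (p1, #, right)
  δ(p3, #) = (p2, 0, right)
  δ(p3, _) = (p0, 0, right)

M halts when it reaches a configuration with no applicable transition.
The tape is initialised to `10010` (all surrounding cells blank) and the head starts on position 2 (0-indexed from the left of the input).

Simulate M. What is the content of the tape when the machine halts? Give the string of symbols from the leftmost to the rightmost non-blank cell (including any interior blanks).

state=p0 head=2 tape=___10[0]10   (p0,0)→(p2,#,right)
state=p2 head=3 tape=___10#[1]0   (p2,1)→(p3,_,left)
state=p3 head=2 tape=___10[#]_0   (p3,#)→(p2,0,right)
state=p2 head=3 tape=___100[_]0   (p2,_)→(p2,0,left)
state=p2 head=2 tape=___10[0]00   (p2,0)→(p2,_,left)
state=p2 head=1 tape=___1[0]_00   (p2,0)→(p2,_,left)
state=p2 head=0 tape=___[1]__00   (p2,1)→(p3,_,left)
state=p3 head=-1 tape=__[_]___00   (p3,_)→(p0,0,right)
state=p0 head=0 tape=__0[_]__00   (p0,_)→(p1,1,left)
state=p1 head=-1 tape=__[0]1__00   (p1,0)→(p0,_,left)
state=p0 head=-2 tape=_[_]_1__00   (p0,_)→(p1,1,left)
state=p1 head=-3 tape=[_]1_1__00   (p1,_)→(p3,#,right)
state=p3 head=-2 tape=#[1]_1__00   (p3,1)→(p1,#,right)
state=p1 head=-1 tape=##[_]1__00   (p1,_)→(p3,#,right)
state=p3 head=0 tape=###[1]__00   (p3,1)→(p1,#,right)
state=p1 head=1 tape=####[_]_00   (p1,_)→(p3,#,right)
state=p3 head=2 tape=#####[_]00   (p3,_)→(p0,0,right)
state=p0 head=3 tape=#####0[0]0   (p0,0)→(p2,#,right)
state=p2 head=4 tape=#####0#[0]   (p2,0)→(p2,_,left)
state=p2 head=3 tape=#####0[#]_
The non-blank tape span at halt is #####0#.

#####0#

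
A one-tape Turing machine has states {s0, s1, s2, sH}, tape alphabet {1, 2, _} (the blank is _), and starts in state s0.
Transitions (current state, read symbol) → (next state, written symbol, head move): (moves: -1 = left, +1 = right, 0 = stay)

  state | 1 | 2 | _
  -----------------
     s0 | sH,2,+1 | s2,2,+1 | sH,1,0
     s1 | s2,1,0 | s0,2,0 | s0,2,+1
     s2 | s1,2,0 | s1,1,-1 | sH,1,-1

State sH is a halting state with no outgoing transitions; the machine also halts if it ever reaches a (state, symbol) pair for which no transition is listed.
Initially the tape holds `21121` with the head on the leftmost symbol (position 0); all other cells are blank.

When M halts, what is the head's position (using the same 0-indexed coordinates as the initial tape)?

state=s0 head=0 tape=[2]1121_   (s0,2)→(s2,2,+1)
state=s2 head=1 tape=2[1]121_   (s2,1)→(s1,2,0)
state=s1 head=1 tape=2[2]121_   (s1,2)→(s0,2,0)
state=s0 head=1 tape=2[2]121_   (s0,2)→(s2,2,+1)
state=s2 head=2 tape=22[1]21_   (s2,1)→(s1,2,0)
state=s1 head=2 tape=22[2]21_   (s1,2)→(s0,2,0)
state=s0 head=2 tape=22[2]21_   (s0,2)→(s2,2,+1)
state=s2 head=3 tape=222[2]1_   (s2,2)→(s1,1,-1)
state=s1 head=2 tape=22[2]11_   (s1,2)→(s0,2,0)
state=s0 head=2 tape=22[2]11_   (s0,2)→(s2,2,+1)
state=s2 head=3 tape=222[1]1_   (s2,1)→(s1,2,0)
state=s1 head=3 tape=222[2]1_   (s1,2)→(s0,2,0)
state=s0 head=3 tape=222[2]1_   (s0,2)→(s2,2,+1)
state=s2 head=4 tape=2222[1]_   (s2,1)→(s1,2,0)
state=s1 head=4 tape=2222[2]_   (s1,2)→(s0,2,0)
state=s0 head=4 tape=2222[2]_   (s0,2)→(s2,2,+1)
state=s2 head=5 tape=22222[_]   (s2,_)→(sH,1,-1)
state=sH head=4 tape=2222[2]1
At halt the head is at cell 4.

4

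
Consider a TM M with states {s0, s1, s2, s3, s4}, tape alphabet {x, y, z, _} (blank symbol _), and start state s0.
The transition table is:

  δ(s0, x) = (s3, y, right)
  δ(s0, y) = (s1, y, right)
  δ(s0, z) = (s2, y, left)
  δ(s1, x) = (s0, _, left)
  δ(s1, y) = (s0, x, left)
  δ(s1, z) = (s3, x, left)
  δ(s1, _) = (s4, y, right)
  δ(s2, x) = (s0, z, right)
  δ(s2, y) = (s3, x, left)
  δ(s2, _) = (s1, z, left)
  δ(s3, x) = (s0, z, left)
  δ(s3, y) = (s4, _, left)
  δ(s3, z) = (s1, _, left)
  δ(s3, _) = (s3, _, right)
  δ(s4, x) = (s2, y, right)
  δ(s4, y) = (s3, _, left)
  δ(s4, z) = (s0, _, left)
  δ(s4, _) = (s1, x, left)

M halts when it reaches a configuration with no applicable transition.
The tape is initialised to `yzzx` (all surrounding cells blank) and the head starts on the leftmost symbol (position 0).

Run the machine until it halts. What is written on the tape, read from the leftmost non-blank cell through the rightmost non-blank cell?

s0 | __[y]zzx   read y → write y, move right, go to s1
s1 | __y[z]zx   read z → write x, move left, go to s3
s3 | __[y]xzx   read y → write _, move left, go to s4
s4 | _[_]_xzx   read _ → write x, move left, go to s1
s1 | [_]x_xzx   read _ → write y, move right, go to s4
s4 | y[x]_xzx   read x → write y, move right, go to s2
s2 | yy[_]xzx   read _ → write z, move left, go to s1
s1 | y[y]zxzx   read y → write x, move left, go to s0
s0 | [y]xzxzx   read y → write y, move right, go to s1
s1 | y[x]zxzx   read x → write _, move left, go to s0
s0 | [y]_zxzx   read y → write y, move right, go to s1
s1 | y[_]zxzx   read _ → write y, move right, go to s4
s4 | yy[z]xzx   read z → write _, move left, go to s0
s0 | y[y]_xzx   read y → write y, move right, go to s1
s1 | yy[_]xzx   read _ → write y, move right, go to s4
s4 | yyy[x]zx   read x → write y, move right, go to s2
s2 | yyyy[z]x
The non-blank tape span at halt is yyyyzx.

yyyyzx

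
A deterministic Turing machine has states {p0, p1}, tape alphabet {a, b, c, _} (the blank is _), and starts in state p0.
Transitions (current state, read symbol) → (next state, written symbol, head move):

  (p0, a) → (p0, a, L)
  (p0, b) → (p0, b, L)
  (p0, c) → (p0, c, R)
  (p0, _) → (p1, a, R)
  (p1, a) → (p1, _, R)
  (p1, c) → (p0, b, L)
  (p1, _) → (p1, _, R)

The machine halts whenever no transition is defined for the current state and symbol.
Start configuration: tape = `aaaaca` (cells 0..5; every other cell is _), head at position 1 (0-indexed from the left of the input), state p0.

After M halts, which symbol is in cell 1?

_

state=p0 head=1 tape=_a[a]aaca   (p0,a)→(p0,a,L)
state=p0 head=0 tape=_[a]aaaca   (p0,a)→(p0,a,L)
state=p0 head=-1 tape=[_]aaaaca   (p0,_)→(p1,a,R)
state=p1 head=0 tape=a[a]aaaca   (p1,a)→(p1,_,R)
state=p1 head=1 tape=a_[a]aaca   (p1,a)→(p1,_,R)
state=p1 head=2 tape=a__[a]aca   (p1,a)→(p1,_,R)
state=p1 head=3 tape=a___[a]ca   (p1,a)→(p1,_,R)
state=p1 head=4 tape=a____[c]a   (p1,c)→(p0,b,L)
state=p0 head=3 tape=a___[_]ba   (p0,_)→(p1,a,R)
state=p1 head=4 tape=a___a[b]a
Cell 1 holds _ when M halts.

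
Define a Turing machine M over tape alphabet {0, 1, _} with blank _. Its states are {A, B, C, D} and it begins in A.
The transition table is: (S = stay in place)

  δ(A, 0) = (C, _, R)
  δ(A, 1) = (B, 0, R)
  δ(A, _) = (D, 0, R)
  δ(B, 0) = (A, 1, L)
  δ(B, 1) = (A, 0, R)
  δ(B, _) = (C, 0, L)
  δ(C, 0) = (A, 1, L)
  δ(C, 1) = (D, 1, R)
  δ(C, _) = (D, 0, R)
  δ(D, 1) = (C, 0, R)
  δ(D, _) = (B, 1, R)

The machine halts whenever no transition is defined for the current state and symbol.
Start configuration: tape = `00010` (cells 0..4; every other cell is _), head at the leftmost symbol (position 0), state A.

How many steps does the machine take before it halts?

A | [0]0010__   read 0 → write _, move R, go to C
C | _[0]010__   read 0 → write 1, move L, go to A
A | [_]1010__   read _ → write 0, move R, go to D
D | 0[1]010__   read 1 → write 0, move R, go to C
C | 00[0]10__   read 0 → write 1, move L, go to A
A | 0[0]110__   read 0 → write _, move R, go to C
C | 0_[1]10__   read 1 → write 1, move R, go to D
D | 0_1[1]0__   read 1 → write 0, move R, go to C
C | 0_10[0]__   read 0 → write 1, move L, go to A
A | 0_1[0]1__   read 0 → write _, move R, go to C
C | 0_1_[1]__   read 1 → write 1, move R, go to D
D | 0_1_1[_]_   read _ → write 1, move R, go to B
B | 0_1_11[_]   read _ → write 0, move L, go to C
C | 0_1_1[1]0   read 1 → write 1, move R, go to D
D | 0_1_11[0]
M halts after 14 transitions.

14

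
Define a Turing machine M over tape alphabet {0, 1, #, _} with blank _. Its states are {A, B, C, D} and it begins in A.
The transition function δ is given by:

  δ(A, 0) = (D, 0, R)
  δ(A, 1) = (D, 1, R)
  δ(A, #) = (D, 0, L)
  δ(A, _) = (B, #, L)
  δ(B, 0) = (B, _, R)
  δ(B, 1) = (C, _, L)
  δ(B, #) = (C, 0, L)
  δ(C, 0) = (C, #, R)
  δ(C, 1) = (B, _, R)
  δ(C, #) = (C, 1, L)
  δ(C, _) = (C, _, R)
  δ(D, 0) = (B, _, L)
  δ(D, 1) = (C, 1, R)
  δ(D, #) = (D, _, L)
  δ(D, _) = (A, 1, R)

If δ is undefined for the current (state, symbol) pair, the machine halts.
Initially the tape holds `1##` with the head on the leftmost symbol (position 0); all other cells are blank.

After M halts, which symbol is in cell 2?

A | [1]##_   read 1 → write 1, move R, go to D
D | 1[#]#_   read # → write _, move L, go to D
D | [1]_#_   read 1 → write 1, move R, go to C
C | 1[_]#_   read _ → write _, move R, go to C
C | 1_[#]_   read # → write 1, move L, go to C
C | 1[_]1_   read _ → write _, move R, go to C
C | 1_[1]_   read 1 → write _, move R, go to B
B | 1__[_]
Cell 2 holds _ when M halts.

_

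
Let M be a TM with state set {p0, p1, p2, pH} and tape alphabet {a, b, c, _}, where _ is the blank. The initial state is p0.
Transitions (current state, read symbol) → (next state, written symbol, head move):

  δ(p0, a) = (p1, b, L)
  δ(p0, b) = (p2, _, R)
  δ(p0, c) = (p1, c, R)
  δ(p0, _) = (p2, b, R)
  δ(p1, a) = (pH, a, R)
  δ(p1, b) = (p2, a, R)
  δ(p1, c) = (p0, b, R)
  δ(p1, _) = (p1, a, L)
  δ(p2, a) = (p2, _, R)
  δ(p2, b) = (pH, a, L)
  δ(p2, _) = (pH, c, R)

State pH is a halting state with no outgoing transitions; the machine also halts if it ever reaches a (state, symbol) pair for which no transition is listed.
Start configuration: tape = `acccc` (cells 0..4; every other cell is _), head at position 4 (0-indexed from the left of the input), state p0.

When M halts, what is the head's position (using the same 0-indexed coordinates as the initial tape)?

p0 | accc[c]_   read c → write c, move R, go to p1
p1 | acccc[_]   read _ → write a, move L, go to p1
p1 | accc[c]a   read c → write b, move R, go to p0
p0 | acccb[a]   read a → write b, move L, go to p1
p1 | accc[b]b   read b → write a, move R, go to p2
p2 | accca[b]   read b → write a, move L, go to pH
pH | accc[a]a
At halt the head is at cell 4.

4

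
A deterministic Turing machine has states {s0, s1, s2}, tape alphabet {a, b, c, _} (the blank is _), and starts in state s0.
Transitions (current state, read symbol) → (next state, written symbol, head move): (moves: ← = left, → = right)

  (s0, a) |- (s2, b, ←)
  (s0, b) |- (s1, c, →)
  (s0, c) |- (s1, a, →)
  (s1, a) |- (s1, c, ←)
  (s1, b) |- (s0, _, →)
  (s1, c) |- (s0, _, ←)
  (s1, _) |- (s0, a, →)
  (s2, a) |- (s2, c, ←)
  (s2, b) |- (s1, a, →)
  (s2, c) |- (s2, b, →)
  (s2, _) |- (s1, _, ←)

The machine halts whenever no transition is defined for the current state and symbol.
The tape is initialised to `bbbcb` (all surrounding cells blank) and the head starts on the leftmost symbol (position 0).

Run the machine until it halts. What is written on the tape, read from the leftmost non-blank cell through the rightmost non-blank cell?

s0 | [b]bbcb__   read b → write c, move →, go to s1
s1 | c[b]bcb__   read b → write _, move →, go to s0
s0 | c_[b]cb__   read b → write c, move →, go to s1
s1 | c_c[c]b__   read c → write _, move ←, go to s0
s0 | c_[c]_b__   read c → write a, move →, go to s1
s1 | c_a[_]b__   read _ → write a, move →, go to s0
s0 | c_aa[b]__   read b → write c, move →, go to s1
s1 | c_aac[_]_   read _ → write a, move →, go to s0
s0 | c_aaca[_]
The non-blank tape span at halt is c_aaca.

c_aaca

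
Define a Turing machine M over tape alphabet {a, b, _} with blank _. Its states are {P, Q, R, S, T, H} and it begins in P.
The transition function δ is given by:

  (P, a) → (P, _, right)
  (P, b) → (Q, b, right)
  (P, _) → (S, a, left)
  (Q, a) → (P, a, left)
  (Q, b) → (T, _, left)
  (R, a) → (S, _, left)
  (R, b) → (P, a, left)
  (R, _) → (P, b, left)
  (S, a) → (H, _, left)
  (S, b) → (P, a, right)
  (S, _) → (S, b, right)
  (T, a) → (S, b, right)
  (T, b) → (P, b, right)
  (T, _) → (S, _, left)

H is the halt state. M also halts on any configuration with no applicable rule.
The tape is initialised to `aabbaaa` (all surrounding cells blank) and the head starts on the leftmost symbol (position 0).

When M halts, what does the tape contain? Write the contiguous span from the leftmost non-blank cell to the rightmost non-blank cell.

a___b

P | [a]abbaaa_   read a → write _, move right, go to P
P | _[a]bbaaa_   read a → write _, move right, go to P
P | __[b]baaa_   read b → write b, move right, go to Q
Q | __b[b]aaa_   read b → write _, move left, go to T
T | __[b]_aaa_   read b → write b, move right, go to P
P | __b[_]aaa_   read _ → write a, move left, go to S
S | __[b]aaaa_   read b → write a, move right, go to P
P | __a[a]aaa_   read a → write _, move right, go to P
P | __a_[a]aa_   read a → write _, move right, go to P
P | __a__[a]a_   read a → write _, move right, go to P
P | __a___[a]_   read a → write _, move right, go to P
P | __a____[_]   read _ → write a, move left, go to S
S | __a___[_]a   read _ → write b, move right, go to S
S | __a___b[a]   read a → write _, move left, go to H
H | __a___[b]_
The non-blank tape span at halt is a___b.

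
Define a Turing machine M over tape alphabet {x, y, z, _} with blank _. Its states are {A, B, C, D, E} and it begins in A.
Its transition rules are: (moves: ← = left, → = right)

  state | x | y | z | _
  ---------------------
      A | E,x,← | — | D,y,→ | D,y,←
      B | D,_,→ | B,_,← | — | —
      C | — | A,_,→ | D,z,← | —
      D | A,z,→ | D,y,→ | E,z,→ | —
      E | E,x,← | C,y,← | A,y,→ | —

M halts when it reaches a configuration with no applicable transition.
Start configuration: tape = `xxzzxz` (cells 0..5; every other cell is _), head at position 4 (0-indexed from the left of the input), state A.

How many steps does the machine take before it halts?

A | xxzz[x]z_   read x → write x, move ←, go to E
E | xxz[z]xz_   read z → write y, move →, go to A
A | xxzy[x]z_   read x → write x, move ←, go to E
E | xxz[y]xz_   read y → write y, move ←, go to C
C | xx[z]yxz_   read z → write z, move ←, go to D
D | x[x]zyxz_   read x → write z, move →, go to A
A | xz[z]yxz_   read z → write y, move →, go to D
D | xzy[y]xz_   read y → write y, move →, go to D
D | xzyy[x]z_   read x → write z, move →, go to A
A | xzyyz[z]_   read z → write y, move →, go to D
D | xzyyzy[_]
M halts after 10 transitions.

10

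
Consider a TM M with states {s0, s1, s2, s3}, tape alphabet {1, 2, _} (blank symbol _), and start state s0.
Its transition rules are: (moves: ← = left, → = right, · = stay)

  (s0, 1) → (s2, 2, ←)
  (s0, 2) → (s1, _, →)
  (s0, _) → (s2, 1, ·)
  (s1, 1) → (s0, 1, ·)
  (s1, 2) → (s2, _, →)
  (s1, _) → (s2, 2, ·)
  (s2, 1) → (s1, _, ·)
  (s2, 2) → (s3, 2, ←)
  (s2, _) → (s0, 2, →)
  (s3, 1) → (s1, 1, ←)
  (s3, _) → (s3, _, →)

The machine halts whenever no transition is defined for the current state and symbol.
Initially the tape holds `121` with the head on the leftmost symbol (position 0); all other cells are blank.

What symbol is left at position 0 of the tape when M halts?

state=s0 head=0 tape=_[1]21   (s0,1)→(s2,2,←)
state=s2 head=-1 tape=[_]221   (s2,_)→(s0,2,→)
state=s0 head=0 tape=2[2]21   (s0,2)→(s1,_,→)
state=s1 head=1 tape=2_[2]1   (s1,2)→(s2,_,→)
state=s2 head=2 tape=2__[1]   (s2,1)→(s1,_,·)
state=s1 head=2 tape=2__[_]   (s1,_)→(s2,2,·)
state=s2 head=2 tape=2__[2]   (s2,2)→(s3,2,←)
state=s3 head=1 tape=2_[_]2   (s3,_)→(s3,_,→)
state=s3 head=2 tape=2__[2]
Cell 0 holds _ when M halts.

_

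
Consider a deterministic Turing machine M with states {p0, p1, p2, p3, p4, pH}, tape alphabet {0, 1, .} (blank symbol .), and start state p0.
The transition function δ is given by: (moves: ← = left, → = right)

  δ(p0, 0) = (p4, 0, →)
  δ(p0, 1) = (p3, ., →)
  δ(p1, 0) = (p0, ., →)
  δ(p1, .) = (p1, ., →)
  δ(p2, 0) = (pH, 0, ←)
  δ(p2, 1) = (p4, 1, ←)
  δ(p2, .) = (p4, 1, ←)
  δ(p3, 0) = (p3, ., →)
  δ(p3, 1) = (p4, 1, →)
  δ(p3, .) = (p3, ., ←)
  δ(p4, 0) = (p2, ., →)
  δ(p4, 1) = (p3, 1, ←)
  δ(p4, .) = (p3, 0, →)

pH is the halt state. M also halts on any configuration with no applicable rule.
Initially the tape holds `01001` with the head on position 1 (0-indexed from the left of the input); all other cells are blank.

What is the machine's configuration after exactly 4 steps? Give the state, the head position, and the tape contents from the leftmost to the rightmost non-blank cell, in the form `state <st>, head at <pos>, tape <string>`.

p0 | 0[1]001.   read 1 → write ., move →, go to p3
p3 | 0.[0]01.   read 0 → write ., move →, go to p3
p3 | 0..[0]1.   read 0 → write ., move →, go to p3
p3 | 0...[1].   read 1 → write 1, move →, go to p4
p4 | 0...1[.]
After 4 steps: state p4, head at 5, tape 0...1.

state p4, head at 5, tape 0...1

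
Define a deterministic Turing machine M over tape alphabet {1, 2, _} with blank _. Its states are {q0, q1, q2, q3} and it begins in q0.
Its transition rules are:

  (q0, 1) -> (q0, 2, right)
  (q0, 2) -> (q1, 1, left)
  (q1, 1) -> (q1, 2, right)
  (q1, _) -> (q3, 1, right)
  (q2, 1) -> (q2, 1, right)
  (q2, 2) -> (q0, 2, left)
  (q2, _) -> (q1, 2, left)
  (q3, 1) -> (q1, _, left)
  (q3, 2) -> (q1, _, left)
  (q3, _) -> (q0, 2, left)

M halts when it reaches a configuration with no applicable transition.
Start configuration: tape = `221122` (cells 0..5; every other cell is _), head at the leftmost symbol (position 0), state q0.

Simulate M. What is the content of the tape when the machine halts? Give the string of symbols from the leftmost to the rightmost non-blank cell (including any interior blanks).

22222221

q0 | _[2]21122_   read 2 → write 1, move left, go to q1
q1 | [_]121122_   read _ → write 1, move right, go to q3
q3 | 1[1]21122_   read 1 → write _, move left, go to q1
q1 | [1]_21122_   read 1 → write 2, move right, go to q1
q1 | 2[_]21122_   read _ → write 1, move right, go to q3
q3 | 21[2]1122_   read 2 → write _, move left, go to q1
q1 | 2[1]_1122_   read 1 → write 2, move right, go to q1
q1 | 22[_]1122_   read _ → write 1, move right, go to q3
q3 | 221[1]122_   read 1 → write _, move left, go to q1
q1 | 22[1]_122_   read 1 → write 2, move right, go to q1
q1 | 222[_]122_   read _ → write 1, move right, go to q3
q3 | 2221[1]22_   read 1 → write _, move left, go to q1
q1 | 222[1]_22_   read 1 → write 2, move right, go to q1
q1 | 2222[_]22_   read _ → write 1, move right, go to q3
q3 | 22221[2]2_   read 2 → write _, move left, go to q1
q1 | 2222[1]_2_   read 1 → write 2, move right, go to q1
q1 | 22222[_]2_   read _ → write 1, move right, go to q3
q3 | 222221[2]_   read 2 → write _, move left, go to q1
q1 | 22222[1]__   read 1 → write 2, move right, go to q1
q1 | 222222[_]_   read _ → write 1, move right, go to q3
q3 | 2222221[_]   read _ → write 2, move left, go to q0
q0 | 222222[1]2   read 1 → write 2, move right, go to q0
q0 | 2222222[2]   read 2 → write 1, move left, go to q1
q1 | 222222[2]1
The non-blank tape span at halt is 22222221.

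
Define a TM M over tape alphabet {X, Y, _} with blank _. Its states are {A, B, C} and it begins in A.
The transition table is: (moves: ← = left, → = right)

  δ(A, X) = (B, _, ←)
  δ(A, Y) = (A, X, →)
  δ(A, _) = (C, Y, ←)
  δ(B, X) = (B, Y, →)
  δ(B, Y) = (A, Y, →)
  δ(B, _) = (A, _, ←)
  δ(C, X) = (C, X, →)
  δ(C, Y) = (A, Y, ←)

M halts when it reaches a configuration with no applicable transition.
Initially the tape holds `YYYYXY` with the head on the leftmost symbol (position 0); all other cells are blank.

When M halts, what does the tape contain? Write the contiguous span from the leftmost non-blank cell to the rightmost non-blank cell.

Y__YYYYY

state=A head=0 tape=___[Y]YYYXY   (A,Y)→(A,X,→)
state=A head=1 tape=___X[Y]YYXY   (A,Y)→(A,X,→)
state=A head=2 tape=___XX[Y]YXY   (A,Y)→(A,X,→)
state=A head=3 tape=___XXX[Y]XY   (A,Y)→(A,X,→)
state=A head=4 tape=___XXXX[X]Y   (A,X)→(B,_,←)
state=B head=3 tape=___XXX[X]_Y   (B,X)→(B,Y,→)
state=B head=4 tape=___XXXY[_]Y   (B,_)→(A,_,←)
state=A head=3 tape=___XXX[Y]_Y   (A,Y)→(A,X,→)
state=A head=4 tape=___XXXX[_]Y   (A,_)→(C,Y,←)
state=C head=3 tape=___XXX[X]YY   (C,X)→(C,X,→)
state=C head=4 tape=___XXXX[Y]Y   (C,Y)→(A,Y,←)
state=A head=3 tape=___XXX[X]YY   (A,X)→(B,_,←)
state=B head=2 tape=___XX[X]_YY   (B,X)→(B,Y,→)
state=B head=3 tape=___XXY[_]YY   (B,_)→(A,_,←)
state=A head=2 tape=___XX[Y]_YY   (A,Y)→(A,X,→)
state=A head=3 tape=___XXX[_]YY   (A,_)→(C,Y,←)
state=C head=2 tape=___XX[X]YYY   (C,X)→(C,X,→)
state=C head=3 tape=___XXX[Y]YY   (C,Y)→(A,Y,←)
state=A head=2 tape=___XX[X]YYY   (A,X)→(B,_,←)
state=B head=1 tape=___X[X]_YYY   (B,X)→(B,Y,→)
state=B head=2 tape=___XY[_]YYY   (B,_)→(A,_,←)
state=A head=1 tape=___X[Y]_YYY   (A,Y)→(A,X,→)
state=A head=2 tape=___XX[_]YYY   (A,_)→(C,Y,←)
state=C head=1 tape=___X[X]YYYY   (C,X)→(C,X,→)
state=C head=2 tape=___XX[Y]YYY   (C,Y)→(A,Y,←)
state=A head=1 tape=___X[X]YYYY   (A,X)→(B,_,←)
state=B head=0 tape=___[X]_YYYY   (B,X)→(B,Y,→)
state=B head=1 tape=___Y[_]YYYY   (B,_)→(A,_,←)
state=A head=0 tape=___[Y]_YYYY   (A,Y)→(A,X,→)
state=A head=1 tape=___X[_]YYYY   (A,_)→(C,Y,←)
state=C head=0 tape=___[X]YYYYY   (C,X)→(C,X,→)
state=C head=1 tape=___X[Y]YYYY   (C,Y)→(A,Y,←)
state=A head=0 tape=___[X]YYYYY   (A,X)→(B,_,←)
state=B head=-1 tape=__[_]_YYYYY   (B,_)→(A,_,←)
state=A head=-2 tape=_[_]__YYYYY   (A,_)→(C,Y,←)
state=C head=-3 tape=[_]Y__YYYYY
The non-blank tape span at halt is Y__YYYYY.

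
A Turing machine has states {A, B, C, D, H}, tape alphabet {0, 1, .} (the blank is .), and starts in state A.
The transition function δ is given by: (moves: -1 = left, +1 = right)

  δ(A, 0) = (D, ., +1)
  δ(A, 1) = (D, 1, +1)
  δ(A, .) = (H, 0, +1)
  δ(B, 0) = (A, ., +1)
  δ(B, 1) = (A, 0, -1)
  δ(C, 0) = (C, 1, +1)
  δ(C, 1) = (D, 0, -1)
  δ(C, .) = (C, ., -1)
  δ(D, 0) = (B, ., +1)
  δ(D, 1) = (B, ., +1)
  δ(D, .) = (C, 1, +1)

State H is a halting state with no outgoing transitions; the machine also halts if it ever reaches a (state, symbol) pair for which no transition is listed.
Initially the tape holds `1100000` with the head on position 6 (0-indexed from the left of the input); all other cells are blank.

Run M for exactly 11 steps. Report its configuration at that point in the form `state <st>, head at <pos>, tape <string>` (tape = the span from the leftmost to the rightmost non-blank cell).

A | 110000[0]...   read 0 → write ., move +1, go to D
D | 110000.[.]..   read . → write 1, move +1, go to C
C | 110000.1[.].   read . → write ., move -1, go to C
C | 110000.[1]..   read 1 → write 0, move -1, go to D
D | 110000[.]0..   read . → write 1, move +1, go to C
C | 1100001[0]..   read 0 → write 1, move +1, go to C
C | 11000011[.].   read . → write ., move -1, go to C
C | 1100001[1]..   read 1 → write 0, move -1, go to D
D | 110000[1]0..   read 1 → write ., move +1, go to B
B | 110000.[0]..   read 0 → write ., move +1, go to A
A | 110000..[.].   read . → write 0, move +1, go to H
H | 110000..0[.]
After 11 steps: state H, head at 9, tape 110000..0.

state H, head at 9, tape 110000..0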